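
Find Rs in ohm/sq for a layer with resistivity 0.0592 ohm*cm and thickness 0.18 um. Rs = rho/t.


Step 1: Convert thickness to cm: t = 0.18 um = 1.8000e-05 cm
Step 2: Rs = rho / t = 0.0592 / 1.8000e-05
Step 3: Rs = 3288.9 ohm/sq

3288.9


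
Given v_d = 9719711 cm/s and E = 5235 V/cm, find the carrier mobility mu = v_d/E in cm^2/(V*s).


Step 1: mu = v_d / E
Step 2: mu = 9719711 / 5235
Step 3: mu = 1856.68 cm^2/(V*s)

1856.68


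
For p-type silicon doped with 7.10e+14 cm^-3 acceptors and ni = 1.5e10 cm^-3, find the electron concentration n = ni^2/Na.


Step 1: Majority hole concentration p ≈ Na = 7.10e+14 cm^-3
Step 2: n = ni^2 / Na = (1.5e10)^2 / 7.10e+14
Step 3: n = 3.17e+05 cm^-3

3.17e+05


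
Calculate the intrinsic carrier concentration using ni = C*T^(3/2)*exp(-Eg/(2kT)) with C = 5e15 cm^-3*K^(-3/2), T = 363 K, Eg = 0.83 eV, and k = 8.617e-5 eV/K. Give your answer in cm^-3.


Step 1: Compute kT = 8.617e-5 * 363 = 0.03127971 eV
Step 2: Exponent = -Eg/(2kT) = -0.83/(2*0.03127971) = -13.26739
Step 3: T^(3/2) = 363^1.5 = 6916.08
Step 4: ni = 5e15 * 6916.08 * exp(-13.26739) = 5.98e+13 cm^-3

5.98e+13


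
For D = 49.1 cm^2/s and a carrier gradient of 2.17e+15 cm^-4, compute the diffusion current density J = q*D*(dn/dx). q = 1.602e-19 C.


Step 1: J = q * D * (dn/dx)
Step 2: J = 1.602e-19 * 49.1 * 2.17e+15
Step 3: J = 1.71e-02 A/cm^2

1.71e-02


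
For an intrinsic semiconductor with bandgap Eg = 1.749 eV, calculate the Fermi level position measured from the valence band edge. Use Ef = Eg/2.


Step 1: For an intrinsic semiconductor, the Fermi level sits at midgap.
Step 2: Ef = Eg / 2 = 1.749 / 2 = 0.8745 eV

0.8745


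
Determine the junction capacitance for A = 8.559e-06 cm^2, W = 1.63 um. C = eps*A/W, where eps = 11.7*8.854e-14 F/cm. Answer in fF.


Step 1: eps_Si = 11.7 * 8.854e-14 = 1.035918e-12 F/cm
Step 2: W in cm = 1.63 * 1e-4 = 1.63e-04 cm
Step 3: C = 1.035918e-12 * 8.559e-06 / 1.63e-04 = 5.439523e-14 F
Step 4: C = 54.4 fF

54.4


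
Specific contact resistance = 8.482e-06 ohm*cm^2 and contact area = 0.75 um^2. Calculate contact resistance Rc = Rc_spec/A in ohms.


Step 1: Convert area to cm^2: 0.75 um^2 = 7.5000e-09 cm^2
Step 2: Rc = Rc_spec / A = 8.482e-06 / 7.5000e-09
Step 3: Rc = 1.13e+03 ohms

1.13e+03


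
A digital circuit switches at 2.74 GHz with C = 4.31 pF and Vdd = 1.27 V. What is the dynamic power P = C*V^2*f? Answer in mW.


Step 1: V^2 = 1.27^2 = 1.6129 V^2
Step 2: P = C*V^2*f = 4.31e-12 F * 1.6129 * 2.74e9 Hz
Step 3: P = 1.904738126e-02 W
Step 4: P = 19.047 mW

19.047


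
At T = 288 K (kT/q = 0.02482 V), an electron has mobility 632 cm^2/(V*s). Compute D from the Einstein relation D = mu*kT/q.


Step 1: D = mu * (kT/q)
Step 2: D = 632 * 0.02482
Step 3: D = 15.69 cm^2/s

15.69


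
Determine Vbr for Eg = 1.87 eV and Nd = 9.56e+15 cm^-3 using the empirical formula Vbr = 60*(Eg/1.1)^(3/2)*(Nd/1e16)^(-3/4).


Step 1: Eg/1.1 = 1.87/1.1 = 1.700000
Step 2: (Eg/1.1)^1.5 = 1.700000^1.5 = 2.216529
Step 3: (Nd/1e16)^(-0.75) = (0.956)^(-0.75) = 1.034324
Step 4: Vbr = 60 * 2.216529 * 1.034324 = 137.6 V

137.6


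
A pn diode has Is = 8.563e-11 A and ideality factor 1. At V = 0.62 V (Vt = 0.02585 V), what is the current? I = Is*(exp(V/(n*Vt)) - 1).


Step 1: V/(n*Vt) = 0.62/(1*0.02585) = 23.9845
Step 2: exp(23.9845) = 2.6082e+10
Step 3: I = 8.563e-11 * (2.6082e+10 - 1) = 2.23e+00 A

2.23e+00


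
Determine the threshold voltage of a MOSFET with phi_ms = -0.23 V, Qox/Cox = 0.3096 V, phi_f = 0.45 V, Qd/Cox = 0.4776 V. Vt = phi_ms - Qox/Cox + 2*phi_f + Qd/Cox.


Step 1: Vt = phi_ms - Qox/Cox + 2*phi_f + Qd/Cox
Step 2: Vt = -0.23 - 0.3096 + 2*0.45 + 0.4776
Step 3: Vt = -0.23 - 0.3096 + 0.9 + 0.4776
Step 4: Vt = 0.838 V

0.838


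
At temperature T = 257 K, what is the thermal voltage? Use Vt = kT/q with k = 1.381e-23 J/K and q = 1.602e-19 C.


Step 1: kT = 1.381e-23 * 257 = 3.54917e-21 J
Step 2: Vt = kT/q = 3.54917e-21 / 1.602e-19
Step 3: Vt = 0.02215 V

0.02215


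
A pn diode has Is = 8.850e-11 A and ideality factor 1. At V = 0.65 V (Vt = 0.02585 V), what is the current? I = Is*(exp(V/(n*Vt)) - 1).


Step 1: V/(n*Vt) = 0.65/(1*0.02585) = 25.1451
Step 2: exp(25.1451) = 8.3249e+10
Step 3: I = 8.850e-11 * (8.3249e+10 - 1) = 7.37e+00 A

7.37e+00


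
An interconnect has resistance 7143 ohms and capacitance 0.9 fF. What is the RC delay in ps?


Step 1: tau = R * C
Step 2: tau = 7143 * 0.9 fF = 7143 * 9.0e-16 F
Step 3: tau = 6.4287e-12 s = 6.4287 ps

6.4287


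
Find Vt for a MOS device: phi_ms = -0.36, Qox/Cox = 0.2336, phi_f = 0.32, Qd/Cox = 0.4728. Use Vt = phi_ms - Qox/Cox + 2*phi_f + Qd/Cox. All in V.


Step 1: Vt = phi_ms - Qox/Cox + 2*phi_f + Qd/Cox
Step 2: Vt = -0.36 - 0.2336 + 2*0.32 + 0.4728
Step 3: Vt = -0.36 - 0.2336 + 0.64 + 0.4728
Step 4: Vt = 0.5192 V

0.5192


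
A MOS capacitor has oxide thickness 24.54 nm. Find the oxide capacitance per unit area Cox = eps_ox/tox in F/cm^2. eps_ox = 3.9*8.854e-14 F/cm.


Step 1: eps_ox = 3.9 * 8.854e-14 = 3.45306e-13 F/cm
Step 2: tox in cm = 24.54 nm * 1e-7 = 2.4540e-06 cm
Step 3: Cox = 3.45306e-13 / 2.4540e-06 = 1.41e-07 F/cm^2

1.41e-07


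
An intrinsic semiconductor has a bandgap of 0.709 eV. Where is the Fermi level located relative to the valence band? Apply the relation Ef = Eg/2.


Step 1: For an intrinsic semiconductor, the Fermi level sits at midgap.
Step 2: Ef = Eg / 2 = 0.709 / 2 = 0.3545 eV

0.3545


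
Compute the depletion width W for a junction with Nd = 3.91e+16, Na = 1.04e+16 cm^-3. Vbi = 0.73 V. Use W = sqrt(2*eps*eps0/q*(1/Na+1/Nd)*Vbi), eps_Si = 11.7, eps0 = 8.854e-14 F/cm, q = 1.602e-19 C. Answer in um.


Step 1: 1/Na + 1/Nd = 1/1.04e+16 + 1/3.91e+16 = 1.21729e-16
Step 2: 2*eps*eps0/q = 2*11.7*8.854e-14/1.602e-19 = 1.293281e+07
Step 3: W^2 = 1.293281e+07 * 1.21729e-16 * 0.73 = 1.14924e-09
Step 4: W = sqrt(1.14924e-09) = 3.390e-05 cm = 0.339 um

0.339


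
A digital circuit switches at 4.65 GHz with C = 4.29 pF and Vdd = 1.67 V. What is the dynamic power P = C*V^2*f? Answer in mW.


Step 1: V^2 = 1.67^2 = 2.7889 V^2
Step 2: P = C*V^2*f = 4.29e-12 F * 2.7889 * 4.65e9 Hz
Step 3: P = 5.563437165e-02 W
Step 4: P = 55.634 mW

55.634


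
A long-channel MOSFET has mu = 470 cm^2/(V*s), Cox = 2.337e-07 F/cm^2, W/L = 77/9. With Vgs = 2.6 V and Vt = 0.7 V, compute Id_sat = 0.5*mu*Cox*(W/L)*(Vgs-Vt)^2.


Step 1: Overdrive voltage Vov = Vgs - Vt = 2.6 - 0.7 = 1.9 V
Step 2: W/L = 77/9 = 8.55556
Step 3: Id = 0.5 * 470 * 2.337e-07 * 8.55556 * 1.9^2
Step 4: Id = 1.70e-03 A

1.70e-03


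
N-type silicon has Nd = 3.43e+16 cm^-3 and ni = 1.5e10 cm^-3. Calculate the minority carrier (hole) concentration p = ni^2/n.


Step 1: Since Nd >> ni, n ≈ Nd = 3.43e+16 cm^-3
Step 2: p = ni^2 / n = (1.5e10)^2 / 3.43e+16
Step 3: p = 2.25e20 / 3.43e+16 = 6.56e+03 cm^-3

6.56e+03


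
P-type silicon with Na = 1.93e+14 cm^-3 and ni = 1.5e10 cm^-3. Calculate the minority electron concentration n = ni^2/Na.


Step 1: Majority hole concentration p ≈ Na = 1.93e+14 cm^-3
Step 2: n = ni^2 / Na = (1.5e10)^2 / 1.93e+14
Step 3: n = 1.17e+06 cm^-3

1.17e+06


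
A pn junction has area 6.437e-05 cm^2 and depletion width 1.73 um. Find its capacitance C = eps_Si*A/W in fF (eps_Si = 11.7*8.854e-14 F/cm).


Step 1: eps_Si = 11.7 * 8.854e-14 = 1.035918e-12 F/cm
Step 2: W in cm = 1.73 * 1e-4 = 1.73e-04 cm
Step 3: C = 1.035918e-12 * 6.437e-05 / 1.73e-04 = 3.854453e-13 F
Step 4: C = 385.45 fF

385.45


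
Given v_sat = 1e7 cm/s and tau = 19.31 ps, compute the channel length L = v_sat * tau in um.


Step 1: tau in seconds = 19.31 ps * 1e-12 = 1.9310e-11 s
Step 2: L = v_sat * tau = 1e7 * 1.9310e-11 = 1.9310e-04 cm
Step 3: L in um = 1.9310e-04 * 1e4 = 1.931 um

1.931


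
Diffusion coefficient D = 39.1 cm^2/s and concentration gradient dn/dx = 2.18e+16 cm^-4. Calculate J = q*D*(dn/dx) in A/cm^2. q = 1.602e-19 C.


Step 1: J = q * D * (dn/dx)
Step 2: J = 1.602e-19 * 39.1 * 2.18e+16
Step 3: J = 1.37e-01 A/cm^2

1.37e-01


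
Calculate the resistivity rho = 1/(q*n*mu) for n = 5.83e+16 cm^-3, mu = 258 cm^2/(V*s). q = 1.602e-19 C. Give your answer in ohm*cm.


Step 1: sigma = q * n * mu = 1.602e-19 * 5.83e+16 * 258 = 2.40963e+00 S/cm
Step 2: rho = 1 / sigma = 1 / 2.40963e+00 = 0.415 ohm*cm

0.415


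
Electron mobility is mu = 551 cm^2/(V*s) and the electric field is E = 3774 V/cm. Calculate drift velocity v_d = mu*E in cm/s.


Step 1: v_d = mu * E
Step 2: v_d = 551 * 3774 = 2079474
Step 3: v_d = 2.08e+06 cm/s

2.08e+06


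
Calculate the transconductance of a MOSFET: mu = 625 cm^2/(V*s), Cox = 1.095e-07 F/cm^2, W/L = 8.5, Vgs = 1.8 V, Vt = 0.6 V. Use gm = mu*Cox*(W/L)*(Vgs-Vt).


Step 1: Vov = Vgs - Vt = 1.8 - 0.6 = 1.2 V
Step 2: gm = mu * Cox * (W/L) * Vov
Step 3: gm = 625 * 1.095e-07 * 8.5 * 1.2 = 6.98e-04 S

6.98e-04


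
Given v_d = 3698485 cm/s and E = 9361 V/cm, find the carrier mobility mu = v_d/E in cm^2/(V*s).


Step 1: mu = v_d / E
Step 2: mu = 3698485 / 9361
Step 3: mu = 395.1 cm^2/(V*s)

395.1


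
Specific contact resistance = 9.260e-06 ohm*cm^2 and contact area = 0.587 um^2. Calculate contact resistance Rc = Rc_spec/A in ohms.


Step 1: Convert area to cm^2: 0.587 um^2 = 5.8700e-09 cm^2
Step 2: Rc = Rc_spec / A = 9.260e-06 / 5.8700e-09
Step 3: Rc = 1.58e+03 ohms

1.58e+03


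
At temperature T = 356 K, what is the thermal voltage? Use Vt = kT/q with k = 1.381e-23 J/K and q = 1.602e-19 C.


Step 1: kT = 1.381e-23 * 356 = 4.91636e-21 J
Step 2: Vt = kT/q = 4.91636e-21 / 1.602e-19
Step 3: Vt = 0.03069 V

0.03069


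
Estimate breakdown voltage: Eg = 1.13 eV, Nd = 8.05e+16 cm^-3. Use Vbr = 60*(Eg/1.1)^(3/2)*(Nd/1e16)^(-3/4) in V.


Step 1: Eg/1.1 = 1.13/1.1 = 1.027273
Step 2: (Eg/1.1)^1.5 = 1.027273^1.5 = 1.041187
Step 3: (Nd/1e16)^(-0.75) = (8.05)^(-0.75) = 0.209244
Step 4: Vbr = 60 * 1.041187 * 0.209244 = 13.1 V

13.1


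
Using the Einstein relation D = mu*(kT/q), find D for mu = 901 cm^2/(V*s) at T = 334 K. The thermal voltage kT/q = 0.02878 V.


Step 1: D = mu * (kT/q)
Step 2: D = 901 * 0.02878
Step 3: D = 25.93 cm^2/s

25.93


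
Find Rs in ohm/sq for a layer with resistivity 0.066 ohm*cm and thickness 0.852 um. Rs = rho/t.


Step 1: Convert thickness to cm: t = 0.852 um = 8.5200e-05 cm
Step 2: Rs = rho / t = 0.066 / 8.5200e-05
Step 3: Rs = 774.6 ohm/sq

774.6


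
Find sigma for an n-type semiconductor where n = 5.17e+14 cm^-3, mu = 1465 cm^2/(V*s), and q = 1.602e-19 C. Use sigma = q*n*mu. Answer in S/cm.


Step 1: sigma = q * n * mu
Step 2: sigma = 1.602e-19 * 5.17e+14 * 1465
Step 3: sigma = 1.213e-01 S/cm

1.213e-01


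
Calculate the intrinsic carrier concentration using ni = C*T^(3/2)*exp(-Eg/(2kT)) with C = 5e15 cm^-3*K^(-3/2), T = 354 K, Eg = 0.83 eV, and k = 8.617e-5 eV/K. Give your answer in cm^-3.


Step 1: Compute kT = 8.617e-5 * 354 = 0.03050418 eV
Step 2: Exponent = -Eg/(2kT) = -0.83/(2*0.03050418) = -13.60469
Step 3: T^(3/2) = 354^1.5 = 6660.47
Step 4: ni = 5e15 * 6660.47 * exp(-13.60469) = 4.11e+13 cm^-3

4.11e+13


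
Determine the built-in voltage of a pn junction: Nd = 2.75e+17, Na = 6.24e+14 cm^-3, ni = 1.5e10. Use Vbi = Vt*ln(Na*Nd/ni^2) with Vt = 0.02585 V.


Step 1: Compute Na*Nd/ni^2 = 6.24e+14 * 2.75e+17 / (1.5e10)^2 = 7.6267e+11
Step 2: ln(7.6267e+11) = 27.3601
Step 3: Vbi = 0.02585 * 27.3601 = 0.707 V

0.707


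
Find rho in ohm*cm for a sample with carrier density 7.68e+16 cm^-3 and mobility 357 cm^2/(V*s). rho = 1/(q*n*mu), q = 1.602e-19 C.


Step 1: sigma = q * n * mu = 1.602e-19 * 7.68e+16 * 357 = 4.39230e+00 S/cm
Step 2: rho = 1 / sigma = 1 / 4.39230e+00 = 0.2277 ohm*cm

0.2277


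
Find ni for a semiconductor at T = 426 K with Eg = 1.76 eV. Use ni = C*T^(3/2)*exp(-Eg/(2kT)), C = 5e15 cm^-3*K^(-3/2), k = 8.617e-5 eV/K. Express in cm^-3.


Step 1: Compute kT = 8.617e-5 * 426 = 0.03670842 eV
Step 2: Exponent = -Eg/(2kT) = -1.76/(2*0.03670842) = -23.97270
Step 3: T^(3/2) = 426^1.5 = 8792.54
Step 4: ni = 5e15 * 8792.54 * exp(-23.97270) = 1.71e+09 cm^-3

1.71e+09


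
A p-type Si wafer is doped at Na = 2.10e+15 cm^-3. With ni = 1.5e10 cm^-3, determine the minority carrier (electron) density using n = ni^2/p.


Step 1: Majority hole concentration p ≈ Na = 2.10e+15 cm^-3
Step 2: n = ni^2 / Na = (1.5e10)^2 / 2.10e+15
Step 3: n = 1.07e+05 cm^-3

1.07e+05


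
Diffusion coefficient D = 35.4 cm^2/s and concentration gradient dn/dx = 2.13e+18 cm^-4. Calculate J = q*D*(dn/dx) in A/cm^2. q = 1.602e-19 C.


Step 1: J = q * D * (dn/dx)
Step 2: J = 1.602e-19 * 35.4 * 2.13e+18
Step 3: J = 1.21e+01 A/cm^2

1.21e+01


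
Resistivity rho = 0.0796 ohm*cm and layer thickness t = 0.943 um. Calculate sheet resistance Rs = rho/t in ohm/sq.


Step 1: Convert thickness to cm: t = 0.943 um = 9.4300e-05 cm
Step 2: Rs = rho / t = 0.0796 / 9.4300e-05
Step 3: Rs = 844.1 ohm/sq

844.1


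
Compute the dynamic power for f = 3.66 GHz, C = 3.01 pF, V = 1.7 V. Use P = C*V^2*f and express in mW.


Step 1: V^2 = 1.7^2 = 2.89 V^2
Step 2: P = C*V^2*f = 3.01e-12 F * 2.89 * 3.66e9 Hz
Step 3: P = 3.1837974e-02 W
Step 4: P = 31.838 mW

31.838


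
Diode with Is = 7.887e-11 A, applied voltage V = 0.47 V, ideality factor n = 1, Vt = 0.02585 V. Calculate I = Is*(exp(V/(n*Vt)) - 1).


Step 1: V/(n*Vt) = 0.47/(1*0.02585) = 18.1818
Step 2: exp(18.1818) = 7.8751e+07
Step 3: I = 7.887e-11 * (7.8751e+07 - 1) = 6.21e-03 A

6.21e-03


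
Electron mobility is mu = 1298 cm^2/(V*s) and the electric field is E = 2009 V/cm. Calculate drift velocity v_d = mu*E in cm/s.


Step 1: v_d = mu * E
Step 2: v_d = 1298 * 2009 = 2607682
Step 3: v_d = 2.61e+06 cm/s

2.61e+06


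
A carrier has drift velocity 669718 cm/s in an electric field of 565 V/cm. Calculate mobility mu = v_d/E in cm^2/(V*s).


Step 1: mu = v_d / E
Step 2: mu = 669718 / 565
Step 3: mu = 1185.34 cm^2/(V*s)

1185.34


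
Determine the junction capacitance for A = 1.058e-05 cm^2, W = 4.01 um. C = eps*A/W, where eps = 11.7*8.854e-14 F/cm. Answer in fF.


Step 1: eps_Si = 11.7 * 8.854e-14 = 1.035918e-12 F/cm
Step 2: W in cm = 4.01 * 1e-4 = 4.01e-04 cm
Step 3: C = 1.035918e-12 * 1.058e-05 / 4.01e-04 = 2.733170e-14 F
Step 4: C = 27.33 fF

27.33


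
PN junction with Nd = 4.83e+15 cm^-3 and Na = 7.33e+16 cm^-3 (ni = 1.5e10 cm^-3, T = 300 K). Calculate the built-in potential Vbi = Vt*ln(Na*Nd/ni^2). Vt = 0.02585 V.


Step 1: Compute Na*Nd/ni^2 = 7.33e+16 * 4.83e+15 / (1.5e10)^2 = 1.5735e+12
Step 2: ln(1.5735e+12) = 28.0843
Step 3: Vbi = 0.02585 * 28.0843 = 0.726 V

0.726


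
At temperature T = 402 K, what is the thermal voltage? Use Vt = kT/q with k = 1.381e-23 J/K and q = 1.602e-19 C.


Step 1: kT = 1.381e-23 * 402 = 5.55162e-21 J
Step 2: Vt = kT/q = 5.55162e-21 / 1.602e-19
Step 3: Vt = 0.03465 V

0.03465


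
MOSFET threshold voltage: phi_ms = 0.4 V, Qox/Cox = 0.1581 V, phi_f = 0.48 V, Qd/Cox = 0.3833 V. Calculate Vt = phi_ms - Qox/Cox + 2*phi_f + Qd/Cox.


Step 1: Vt = phi_ms - Qox/Cox + 2*phi_f + Qd/Cox
Step 2: Vt = 0.4 - 0.1581 + 2*0.48 + 0.3833
Step 3: Vt = 0.4 - 0.1581 + 0.96 + 0.3833
Step 4: Vt = 1.5852 V

1.5852


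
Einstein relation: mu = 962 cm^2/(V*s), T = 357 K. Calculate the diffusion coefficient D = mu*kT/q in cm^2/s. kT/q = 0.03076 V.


Step 1: D = mu * (kT/q)
Step 2: D = 962 * 0.03076
Step 3: D = 29.59 cm^2/s

29.59


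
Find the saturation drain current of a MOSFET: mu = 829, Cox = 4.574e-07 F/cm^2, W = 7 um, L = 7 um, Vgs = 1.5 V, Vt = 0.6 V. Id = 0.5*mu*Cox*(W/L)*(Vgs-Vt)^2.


Step 1: Overdrive voltage Vov = Vgs - Vt = 1.5 - 0.6 = 0.9 V
Step 2: W/L = 7/7 = 1
Step 3: Id = 0.5 * 829 * 4.574e-07 * 1 * 0.9^2
Step 4: Id = 1.54e-04 A

1.54e-04


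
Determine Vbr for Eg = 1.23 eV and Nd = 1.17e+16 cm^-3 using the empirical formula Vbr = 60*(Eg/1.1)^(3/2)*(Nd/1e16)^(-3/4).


Step 1: Eg/1.1 = 1.23/1.1 = 1.118182
Step 2: (Eg/1.1)^1.5 = 1.118182^1.5 = 1.182412
Step 3: (Nd/1e16)^(-0.75) = (1.17)^(-0.75) = 0.888916
Step 4: Vbr = 60 * 1.182412 * 0.888916 = 63.1 V

63.1


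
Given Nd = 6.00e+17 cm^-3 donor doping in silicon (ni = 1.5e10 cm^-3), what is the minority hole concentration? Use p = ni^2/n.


Step 1: Since Nd >> ni, n ≈ Nd = 6.00e+17 cm^-3
Step 2: p = ni^2 / n = (1.5e10)^2 / 6.00e+17
Step 3: p = 2.25e20 / 6.00e+17 = 3.75e+02 cm^-3

3.75e+02


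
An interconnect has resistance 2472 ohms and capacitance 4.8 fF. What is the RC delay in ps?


Step 1: tau = R * C
Step 2: tau = 2472 * 4.8 fF = 2472 * 4.8e-15 F
Step 3: tau = 1.18656e-11 s = 11.8656 ps

11.8656


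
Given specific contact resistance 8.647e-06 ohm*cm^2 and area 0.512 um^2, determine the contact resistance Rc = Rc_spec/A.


Step 1: Convert area to cm^2: 0.512 um^2 = 5.1200e-09 cm^2
Step 2: Rc = Rc_spec / A = 8.647e-06 / 5.1200e-09
Step 3: Rc = 1.69e+03 ohms

1.69e+03


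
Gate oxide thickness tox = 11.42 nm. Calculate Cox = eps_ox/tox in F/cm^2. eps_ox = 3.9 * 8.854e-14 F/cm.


Step 1: eps_ox = 3.9 * 8.854e-14 = 3.45306e-13 F/cm
Step 2: tox in cm = 11.42 nm * 1e-7 = 1.1420e-06 cm
Step 3: Cox = 3.45306e-13 / 1.1420e-06 = 3.02e-07 F/cm^2

3.02e-07


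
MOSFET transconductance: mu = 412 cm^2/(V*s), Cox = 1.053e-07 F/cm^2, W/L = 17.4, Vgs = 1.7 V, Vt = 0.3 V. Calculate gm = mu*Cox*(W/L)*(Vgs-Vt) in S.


Step 1: Vov = Vgs - Vt = 1.7 - 0.3 = 1.4 V
Step 2: gm = mu * Cox * (W/L) * Vov
Step 3: gm = 412 * 1.053e-07 * 17.4 * 1.4 = 1.06e-03 S

1.06e-03


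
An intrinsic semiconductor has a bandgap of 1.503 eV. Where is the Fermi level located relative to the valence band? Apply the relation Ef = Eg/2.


Step 1: For an intrinsic semiconductor, the Fermi level sits at midgap.
Step 2: Ef = Eg / 2 = 1.503 / 2 = 0.7515 eV

0.7515


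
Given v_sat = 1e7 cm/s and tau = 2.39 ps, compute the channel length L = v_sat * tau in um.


Step 1: tau in seconds = 2.39 ps * 1e-12 = 2.3900e-12 s
Step 2: L = v_sat * tau = 1e7 * 2.3900e-12 = 2.3900e-05 cm
Step 3: L in um = 2.3900e-05 * 1e4 = 0.239 um

0.239


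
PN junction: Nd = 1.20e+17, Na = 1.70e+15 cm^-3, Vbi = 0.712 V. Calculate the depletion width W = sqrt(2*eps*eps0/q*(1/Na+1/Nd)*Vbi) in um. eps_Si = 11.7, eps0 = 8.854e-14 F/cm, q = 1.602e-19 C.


Step 1: 1/Na + 1/Nd = 1/1.70e+15 + 1/1.20e+17 = 5.96569e-16
Step 2: 2*eps*eps0/q = 2*11.7*8.854e-14/1.602e-19 = 1.293281e+07
Step 3: W^2 = 1.293281e+07 * 5.96569e-16 * 0.712 = 5.49330e-09
Step 4: W = sqrt(5.49330e-09) = 7.412e-05 cm = 0.7412 um

0.7412


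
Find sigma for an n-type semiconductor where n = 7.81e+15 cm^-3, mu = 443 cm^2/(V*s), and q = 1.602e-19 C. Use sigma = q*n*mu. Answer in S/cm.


Step 1: sigma = q * n * mu
Step 2: sigma = 1.602e-19 * 7.81e+15 * 443
Step 3: sigma = 5.543e-01 S/cm

5.543e-01


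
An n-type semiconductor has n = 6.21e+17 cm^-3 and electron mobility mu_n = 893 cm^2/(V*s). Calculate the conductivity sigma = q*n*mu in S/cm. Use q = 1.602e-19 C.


Step 1: sigma = q * n * mu
Step 2: sigma = 1.602e-19 * 6.21e+17 * 893
Step 3: sigma = 8.884e+01 S/cm

8.884e+01


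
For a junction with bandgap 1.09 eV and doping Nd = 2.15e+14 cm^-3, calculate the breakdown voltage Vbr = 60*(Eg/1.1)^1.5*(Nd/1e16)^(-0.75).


Step 1: Eg/1.1 = 1.09/1.1 = 0.990909
Step 2: (Eg/1.1)^1.5 = 0.990909^1.5 = 0.986395
Step 3: (Nd/1e16)^(-0.75) = (0.0215)^(-0.75) = 17.810297
Step 4: Vbr = 60 * 0.986395 * 17.810297 = 1054.1 V

1054.1


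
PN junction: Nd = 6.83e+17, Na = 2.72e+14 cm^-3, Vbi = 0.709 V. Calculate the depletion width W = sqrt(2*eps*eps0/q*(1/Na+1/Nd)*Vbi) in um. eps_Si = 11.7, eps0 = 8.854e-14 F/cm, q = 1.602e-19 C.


Step 1: 1/Na + 1/Nd = 1/2.72e+14 + 1/6.83e+17 = 3.67793e-15
Step 2: 2*eps*eps0/q = 2*11.7*8.854e-14/1.602e-19 = 1.293281e+07
Step 3: W^2 = 1.293281e+07 * 3.67793e-15 * 0.709 = 3.37243e-08
Step 4: W = sqrt(3.37243e-08) = 1.836e-04 cm = 1.836 um

1.836


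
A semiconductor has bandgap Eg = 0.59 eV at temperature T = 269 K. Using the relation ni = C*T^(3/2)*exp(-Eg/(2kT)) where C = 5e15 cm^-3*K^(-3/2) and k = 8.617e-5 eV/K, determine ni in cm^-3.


Step 1: Compute kT = 8.617e-5 * 269 = 0.02317973 eV
Step 2: Exponent = -Eg/(2kT) = -0.59/(2*0.02317973) = -12.72664
Step 3: T^(3/2) = 269^1.5 = 4411.93
Step 4: ni = 5e15 * 4411.93 * exp(-12.72664) = 6.55e+13 cm^-3

6.55e+13


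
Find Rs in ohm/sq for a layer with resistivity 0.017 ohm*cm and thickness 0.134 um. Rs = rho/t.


Step 1: Convert thickness to cm: t = 0.134 um = 1.3400e-05 cm
Step 2: Rs = rho / t = 0.017 / 1.3400e-05
Step 3: Rs = 1268.7 ohm/sq

1268.7


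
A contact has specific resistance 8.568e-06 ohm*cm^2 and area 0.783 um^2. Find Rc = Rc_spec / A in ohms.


Step 1: Convert area to cm^2: 0.783 um^2 = 7.8300e-09 cm^2
Step 2: Rc = Rc_spec / A = 8.568e-06 / 7.8300e-09
Step 3: Rc = 1.09e+03 ohms

1.09e+03


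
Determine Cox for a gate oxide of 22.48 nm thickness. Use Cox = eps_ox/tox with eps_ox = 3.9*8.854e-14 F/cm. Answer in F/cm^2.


Step 1: eps_ox = 3.9 * 8.854e-14 = 3.45306e-13 F/cm
Step 2: tox in cm = 22.48 nm * 1e-7 = 2.2480e-06 cm
Step 3: Cox = 3.45306e-13 / 2.2480e-06 = 1.54e-07 F/cm^2

1.54e-07


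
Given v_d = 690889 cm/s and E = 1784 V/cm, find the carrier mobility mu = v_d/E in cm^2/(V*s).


Step 1: mu = v_d / E
Step 2: mu = 690889 / 1784
Step 3: mu = 387.27 cm^2/(V*s)

387.27


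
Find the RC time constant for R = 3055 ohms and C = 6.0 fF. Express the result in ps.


Step 1: tau = R * C
Step 2: tau = 3055 * 6.0 fF = 3055 * 6.0e-15 F
Step 3: tau = 1.833e-11 s = 18.33 ps

18.33


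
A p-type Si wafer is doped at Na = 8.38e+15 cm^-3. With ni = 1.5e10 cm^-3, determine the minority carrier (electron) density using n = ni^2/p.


Step 1: Majority hole concentration p ≈ Na = 8.38e+15 cm^-3
Step 2: n = ni^2 / Na = (1.5e10)^2 / 8.38e+15
Step 3: n = 2.68e+04 cm^-3

2.68e+04


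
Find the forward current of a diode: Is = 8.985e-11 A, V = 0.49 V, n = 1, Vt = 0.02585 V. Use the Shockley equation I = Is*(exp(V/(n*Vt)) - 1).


Step 1: V/(n*Vt) = 0.49/(1*0.02585) = 18.9555
Step 2: exp(18.9555) = 1.7071e+08
Step 3: I = 8.985e-11 * (1.7071e+08 - 1) = 1.53e-02 A

1.53e-02


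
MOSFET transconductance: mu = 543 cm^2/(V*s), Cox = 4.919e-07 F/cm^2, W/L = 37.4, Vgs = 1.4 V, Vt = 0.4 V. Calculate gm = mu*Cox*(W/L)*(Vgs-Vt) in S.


Step 1: Vov = Vgs - Vt = 1.4 - 0.4 = 1.0 V
Step 2: gm = mu * Cox * (W/L) * Vov
Step 3: gm = 543 * 4.919e-07 * 37.4 * 1.0 = 9.99e-03 S

9.99e-03


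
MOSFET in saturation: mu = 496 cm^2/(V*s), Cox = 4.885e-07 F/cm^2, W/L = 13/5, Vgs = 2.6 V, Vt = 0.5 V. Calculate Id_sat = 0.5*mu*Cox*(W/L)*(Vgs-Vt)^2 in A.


Step 1: Overdrive voltage Vov = Vgs - Vt = 2.6 - 0.5 = 2.1 V
Step 2: W/L = 13/5 = 2.6
Step 3: Id = 0.5 * 496 * 4.885e-07 * 2.6 * 2.1^2
Step 4: Id = 1.39e-03 A

1.39e-03


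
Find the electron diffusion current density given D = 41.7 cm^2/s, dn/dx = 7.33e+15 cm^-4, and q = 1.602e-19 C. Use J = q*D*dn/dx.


Step 1: J = q * D * (dn/dx)
Step 2: J = 1.602e-19 * 41.7 * 7.33e+15
Step 3: J = 4.90e-02 A/cm^2

4.90e-02


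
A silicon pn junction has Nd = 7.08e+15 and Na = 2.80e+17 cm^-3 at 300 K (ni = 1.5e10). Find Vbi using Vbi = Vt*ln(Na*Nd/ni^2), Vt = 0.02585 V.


Step 1: Compute Na*Nd/ni^2 = 2.80e+17 * 7.08e+15 / (1.5e10)^2 = 8.8107e+12
Step 2: ln(8.8107e+12) = 29.8070
Step 3: Vbi = 0.02585 * 29.8070 = 0.771 V

0.771


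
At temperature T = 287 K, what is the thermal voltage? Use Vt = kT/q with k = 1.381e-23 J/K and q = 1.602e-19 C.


Step 1: kT = 1.381e-23 * 287 = 3.96347e-21 J
Step 2: Vt = kT/q = 3.96347e-21 / 1.602e-19
Step 3: Vt = 0.02474 V

0.02474


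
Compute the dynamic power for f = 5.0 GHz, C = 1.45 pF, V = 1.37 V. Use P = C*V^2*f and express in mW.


Step 1: V^2 = 1.37^2 = 1.8769 V^2
Step 2: P = C*V^2*f = 1.45e-12 F * 1.8769 * 5.0e9 Hz
Step 3: P = 1.3607525e-02 W
Step 4: P = 13.608 mW

13.608


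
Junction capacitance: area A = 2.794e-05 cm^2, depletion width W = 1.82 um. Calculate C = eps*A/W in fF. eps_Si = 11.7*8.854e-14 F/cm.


Step 1: eps_Si = 11.7 * 8.854e-14 = 1.035918e-12 F/cm
Step 2: W in cm = 1.82 * 1e-4 = 1.82e-04 cm
Step 3: C = 1.035918e-12 * 2.794e-05 / 1.82e-04 = 1.590305e-13 F
Step 4: C = 159.03 fF

159.03


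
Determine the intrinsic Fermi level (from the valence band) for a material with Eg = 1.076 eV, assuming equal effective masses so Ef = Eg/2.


Step 1: For an intrinsic semiconductor, the Fermi level sits at midgap.
Step 2: Ef = Eg / 2 = 1.076 / 2 = 0.538 eV

0.538


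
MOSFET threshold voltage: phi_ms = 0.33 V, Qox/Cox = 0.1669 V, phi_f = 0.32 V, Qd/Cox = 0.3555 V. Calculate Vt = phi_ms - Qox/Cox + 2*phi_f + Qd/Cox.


Step 1: Vt = phi_ms - Qox/Cox + 2*phi_f + Qd/Cox
Step 2: Vt = 0.33 - 0.1669 + 2*0.32 + 0.3555
Step 3: Vt = 0.33 - 0.1669 + 0.64 + 0.3555
Step 4: Vt = 1.1586 V

1.1586


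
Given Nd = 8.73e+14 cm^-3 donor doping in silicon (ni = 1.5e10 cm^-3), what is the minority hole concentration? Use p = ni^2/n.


Step 1: Since Nd >> ni, n ≈ Nd = 8.73e+14 cm^-3
Step 2: p = ni^2 / n = (1.5e10)^2 / 8.73e+14
Step 3: p = 2.25e20 / 8.73e+14 = 2.58e+05 cm^-3

2.58e+05


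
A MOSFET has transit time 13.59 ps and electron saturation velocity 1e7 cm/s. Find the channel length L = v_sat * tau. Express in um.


Step 1: tau in seconds = 13.59 ps * 1e-12 = 1.3590e-11 s
Step 2: L = v_sat * tau = 1e7 * 1.3590e-11 = 1.3590e-04 cm
Step 3: L in um = 1.3590e-04 * 1e4 = 1.359 um

1.359


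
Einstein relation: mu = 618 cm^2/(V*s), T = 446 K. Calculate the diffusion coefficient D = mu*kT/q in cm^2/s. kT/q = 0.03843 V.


Step 1: D = mu * (kT/q)
Step 2: D = 618 * 0.03843
Step 3: D = 23.75 cm^2/s

23.75


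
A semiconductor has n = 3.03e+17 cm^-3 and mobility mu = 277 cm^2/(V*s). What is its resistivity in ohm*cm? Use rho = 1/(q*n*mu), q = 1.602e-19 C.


Step 1: sigma = q * n * mu = 1.602e-19 * 3.03e+17 * 277 = 1.34457e+01 S/cm
Step 2: rho = 1 / sigma = 1 / 1.34457e+01 = 0.07437 ohm*cm

0.07437


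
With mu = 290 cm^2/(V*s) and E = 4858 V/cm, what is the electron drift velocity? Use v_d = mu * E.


Step 1: v_d = mu * E
Step 2: v_d = 290 * 4858 = 1408820
Step 3: v_d = 1.41e+06 cm/s

1.41e+06


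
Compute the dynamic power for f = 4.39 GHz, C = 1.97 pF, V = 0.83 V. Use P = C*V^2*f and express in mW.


Step 1: V^2 = 0.83^2 = 0.6889 V^2
Step 2: P = C*V^2*f = 1.97e-12 F * 0.6889 * 4.39e9 Hz
Step 3: P = 5.95781387e-03 W
Step 4: P = 5.958 mW

5.958


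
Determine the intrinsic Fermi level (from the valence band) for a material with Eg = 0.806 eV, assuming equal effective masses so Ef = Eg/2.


Step 1: For an intrinsic semiconductor, the Fermi level sits at midgap.
Step 2: Ef = Eg / 2 = 0.806 / 2 = 0.403 eV

0.403


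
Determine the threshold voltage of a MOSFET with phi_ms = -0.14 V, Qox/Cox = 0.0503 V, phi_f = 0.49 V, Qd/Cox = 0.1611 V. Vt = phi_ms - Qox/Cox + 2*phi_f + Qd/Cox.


Step 1: Vt = phi_ms - Qox/Cox + 2*phi_f + Qd/Cox
Step 2: Vt = -0.14 - 0.0503 + 2*0.49 + 0.1611
Step 3: Vt = -0.14 - 0.0503 + 0.98 + 0.1611
Step 4: Vt = 0.9508 V

0.9508


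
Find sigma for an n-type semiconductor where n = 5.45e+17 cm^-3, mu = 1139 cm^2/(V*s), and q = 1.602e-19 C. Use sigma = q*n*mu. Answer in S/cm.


Step 1: sigma = q * n * mu
Step 2: sigma = 1.602e-19 * 5.45e+17 * 1139
Step 3: sigma = 9.944e+01 S/cm

9.944e+01


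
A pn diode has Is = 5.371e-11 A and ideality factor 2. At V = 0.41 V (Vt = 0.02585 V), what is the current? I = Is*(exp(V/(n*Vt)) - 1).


Step 1: V/(n*Vt) = 0.41/(2*0.02585) = 7.9304
Step 2: exp(7.9304) = 2.7805e+03
Step 3: I = 5.371e-11 * (2.7805e+03 - 1) = 1.49e-07 A

1.49e-07


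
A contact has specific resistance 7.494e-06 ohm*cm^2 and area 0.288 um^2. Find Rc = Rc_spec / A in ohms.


Step 1: Convert area to cm^2: 0.288 um^2 = 2.8800e-09 cm^2
Step 2: Rc = Rc_spec / A = 7.494e-06 / 2.8800e-09
Step 3: Rc = 2.60e+03 ohms

2.60e+03


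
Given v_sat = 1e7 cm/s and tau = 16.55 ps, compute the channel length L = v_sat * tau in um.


Step 1: tau in seconds = 16.55 ps * 1e-12 = 1.6550e-11 s
Step 2: L = v_sat * tau = 1e7 * 1.6550e-11 = 1.6550e-04 cm
Step 3: L in um = 1.6550e-04 * 1e4 = 1.655 um

1.655


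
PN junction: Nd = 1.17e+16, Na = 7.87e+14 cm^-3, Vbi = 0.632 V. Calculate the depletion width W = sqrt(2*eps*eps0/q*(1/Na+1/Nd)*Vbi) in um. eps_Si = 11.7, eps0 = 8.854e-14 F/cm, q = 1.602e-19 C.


Step 1: 1/Na + 1/Nd = 1/7.87e+14 + 1/1.17e+16 = 1.35612e-15
Step 2: 2*eps*eps0/q = 2*11.7*8.854e-14/1.602e-19 = 1.293281e+07
Step 3: W^2 = 1.293281e+07 * 1.35612e-15 * 0.632 = 1.10843e-08
Step 4: W = sqrt(1.10843e-08) = 1.053e-04 cm = 1.053 um

1.053


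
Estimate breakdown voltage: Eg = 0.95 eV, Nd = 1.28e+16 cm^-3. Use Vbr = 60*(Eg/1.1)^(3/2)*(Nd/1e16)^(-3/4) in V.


Step 1: Eg/1.1 = 0.95/1.1 = 0.863636
Step 2: (Eg/1.1)^1.5 = 0.863636^1.5 = 0.802594
Step 3: (Nd/1e16)^(-0.75) = (1.28)^(-0.75) = 0.830984
Step 4: Vbr = 60 * 0.802594 * 0.830984 = 40.0 V

40.0


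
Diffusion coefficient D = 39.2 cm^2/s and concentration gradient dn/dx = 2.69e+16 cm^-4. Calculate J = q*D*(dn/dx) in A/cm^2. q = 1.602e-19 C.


Step 1: J = q * D * (dn/dx)
Step 2: J = 1.602e-19 * 39.2 * 2.69e+16
Step 3: J = 1.69e-01 A/cm^2

1.69e-01


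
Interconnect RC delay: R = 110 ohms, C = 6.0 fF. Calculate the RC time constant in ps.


Step 1: tau = R * C
Step 2: tau = 110 * 6.0 fF = 110 * 6.0e-15 F
Step 3: tau = 6.6e-13 s = 0.66 ps

0.66


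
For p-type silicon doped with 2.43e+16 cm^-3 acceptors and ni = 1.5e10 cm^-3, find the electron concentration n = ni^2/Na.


Step 1: Majority hole concentration p ≈ Na = 2.43e+16 cm^-3
Step 2: n = ni^2 / Na = (1.5e10)^2 / 2.43e+16
Step 3: n = 9.26e+03 cm^-3

9.26e+03


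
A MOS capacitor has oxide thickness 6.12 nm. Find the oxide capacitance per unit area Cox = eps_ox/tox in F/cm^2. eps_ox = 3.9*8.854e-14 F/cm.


Step 1: eps_ox = 3.9 * 8.854e-14 = 3.45306e-13 F/cm
Step 2: tox in cm = 6.12 nm * 1e-7 = 6.1200e-07 cm
Step 3: Cox = 3.45306e-13 / 6.1200e-07 = 5.64e-07 F/cm^2

5.64e-07


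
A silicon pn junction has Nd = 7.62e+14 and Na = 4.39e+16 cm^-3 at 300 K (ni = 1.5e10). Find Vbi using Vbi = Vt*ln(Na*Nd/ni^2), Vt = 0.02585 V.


Step 1: Compute Na*Nd/ni^2 = 4.39e+16 * 7.62e+14 / (1.5e10)^2 = 1.4867e+11
Step 2: ln(1.4867e+11) = 25.7250
Step 3: Vbi = 0.02585 * 25.7250 = 0.665 V

0.665


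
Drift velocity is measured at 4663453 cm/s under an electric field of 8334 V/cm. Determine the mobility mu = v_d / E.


Step 1: mu = v_d / E
Step 2: mu = 4663453 / 8334
Step 3: mu = 559.57 cm^2/(V*s)

559.57


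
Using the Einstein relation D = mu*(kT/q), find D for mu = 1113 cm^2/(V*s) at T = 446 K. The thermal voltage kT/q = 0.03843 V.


Step 1: D = mu * (kT/q)
Step 2: D = 1113 * 0.03843
Step 3: D = 42.77 cm^2/s

42.77


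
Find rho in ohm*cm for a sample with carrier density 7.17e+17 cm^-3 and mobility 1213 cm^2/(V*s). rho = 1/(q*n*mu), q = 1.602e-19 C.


Step 1: sigma = q * n * mu = 1.602e-19 * 7.17e+17 * 1213 = 1.39329e+02 S/cm
Step 2: rho = 1 / sigma = 1 / 1.39329e+02 = 0.007177 ohm*cm

0.007177


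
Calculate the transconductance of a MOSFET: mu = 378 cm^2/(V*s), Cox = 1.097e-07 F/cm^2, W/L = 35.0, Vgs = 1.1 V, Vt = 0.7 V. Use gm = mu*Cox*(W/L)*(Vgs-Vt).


Step 1: Vov = Vgs - Vt = 1.1 - 0.7 = 0.4 V
Step 2: gm = mu * Cox * (W/L) * Vov
Step 3: gm = 378 * 1.097e-07 * 35.0 * 0.4 = 5.81e-04 S

5.81e-04


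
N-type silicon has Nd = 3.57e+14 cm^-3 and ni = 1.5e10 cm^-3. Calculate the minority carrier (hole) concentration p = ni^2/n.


Step 1: Since Nd >> ni, n ≈ Nd = 3.57e+14 cm^-3
Step 2: p = ni^2 / n = (1.5e10)^2 / 3.57e+14
Step 3: p = 2.25e20 / 3.57e+14 = 6.30e+05 cm^-3

6.30e+05


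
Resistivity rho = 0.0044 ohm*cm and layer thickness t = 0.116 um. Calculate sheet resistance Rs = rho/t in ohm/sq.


Step 1: Convert thickness to cm: t = 0.116 um = 1.1600e-05 cm
Step 2: Rs = rho / t = 0.0044 / 1.1600e-05
Step 3: Rs = 379.3 ohm/sq

379.3


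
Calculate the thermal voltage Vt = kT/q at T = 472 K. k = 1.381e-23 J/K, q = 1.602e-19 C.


Step 1: kT = 1.381e-23 * 472 = 6.51832e-21 J
Step 2: Vt = kT/q = 6.51832e-21 / 1.602e-19
Step 3: Vt = 0.04069 V

0.04069


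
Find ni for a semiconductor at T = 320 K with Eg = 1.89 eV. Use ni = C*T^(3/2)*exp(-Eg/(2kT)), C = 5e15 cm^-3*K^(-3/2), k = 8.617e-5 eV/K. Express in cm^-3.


Step 1: Compute kT = 8.617e-5 * 320 = 0.0275744 eV
Step 2: Exponent = -Eg/(2kT) = -1.89/(2*0.0275744) = -34.27092
Step 3: T^(3/2) = 320^1.5 = 5724.33
Step 4: ni = 5e15 * 5724.33 * exp(-34.27092) = 3.74e+04 cm^-3

3.74e+04


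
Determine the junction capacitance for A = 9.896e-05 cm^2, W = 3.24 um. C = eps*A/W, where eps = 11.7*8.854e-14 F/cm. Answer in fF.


Step 1: eps_Si = 11.7 * 8.854e-14 = 1.035918e-12 F/cm
Step 2: W in cm = 3.24 * 1e-4 = 3.24e-04 cm
Step 3: C = 1.035918e-12 * 9.896e-05 / 3.24e-04 = 3.164026e-13 F
Step 4: C = 316.4 fF

316.4


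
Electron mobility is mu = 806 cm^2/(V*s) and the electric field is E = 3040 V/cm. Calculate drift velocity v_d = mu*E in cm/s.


Step 1: v_d = mu * E
Step 2: v_d = 806 * 3040 = 2450240
Step 3: v_d = 2.45e+06 cm/s

2.45e+06


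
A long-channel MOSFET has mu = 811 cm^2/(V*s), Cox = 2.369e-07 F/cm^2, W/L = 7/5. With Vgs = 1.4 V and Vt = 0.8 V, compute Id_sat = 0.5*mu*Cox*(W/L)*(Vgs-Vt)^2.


Step 1: Overdrive voltage Vov = Vgs - Vt = 1.4 - 0.8 = 0.6 V
Step 2: W/L = 7/5 = 1.4
Step 3: Id = 0.5 * 811 * 2.369e-07 * 1.4 * 0.6^2
Step 4: Id = 4.84e-05 A

4.84e-05


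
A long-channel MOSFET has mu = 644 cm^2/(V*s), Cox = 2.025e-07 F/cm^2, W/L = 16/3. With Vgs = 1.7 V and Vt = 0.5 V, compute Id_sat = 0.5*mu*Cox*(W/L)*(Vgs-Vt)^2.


Step 1: Overdrive voltage Vov = Vgs - Vt = 1.7 - 0.5 = 1.2 V
Step 2: W/L = 16/3 = 5.33333
Step 3: Id = 0.5 * 644 * 2.025e-07 * 5.33333 * 1.2^2
Step 4: Id = 5.01e-04 A

5.01e-04


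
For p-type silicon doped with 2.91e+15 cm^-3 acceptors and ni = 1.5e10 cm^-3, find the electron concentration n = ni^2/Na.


Step 1: Majority hole concentration p ≈ Na = 2.91e+15 cm^-3
Step 2: n = ni^2 / Na = (1.5e10)^2 / 2.91e+15
Step 3: n = 7.73e+04 cm^-3

7.73e+04


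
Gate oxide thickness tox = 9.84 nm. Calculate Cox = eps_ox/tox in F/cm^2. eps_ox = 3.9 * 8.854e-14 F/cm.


Step 1: eps_ox = 3.9 * 8.854e-14 = 3.45306e-13 F/cm
Step 2: tox in cm = 9.84 nm * 1e-7 = 9.8400e-07 cm
Step 3: Cox = 3.45306e-13 / 9.8400e-07 = 3.51e-07 F/cm^2

3.51e-07


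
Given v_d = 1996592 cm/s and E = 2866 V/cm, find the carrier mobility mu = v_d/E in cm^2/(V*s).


Step 1: mu = v_d / E
Step 2: mu = 1996592 / 2866
Step 3: mu = 696.65 cm^2/(V*s)

696.65


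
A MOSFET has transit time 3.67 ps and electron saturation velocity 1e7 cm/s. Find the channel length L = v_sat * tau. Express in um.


Step 1: tau in seconds = 3.67 ps * 1e-12 = 3.6700e-12 s
Step 2: L = v_sat * tau = 1e7 * 3.6700e-12 = 3.6700e-05 cm
Step 3: L in um = 3.6700e-05 * 1e4 = 0.367 um

0.367


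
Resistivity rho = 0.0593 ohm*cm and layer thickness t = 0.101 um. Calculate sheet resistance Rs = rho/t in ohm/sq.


Step 1: Convert thickness to cm: t = 0.101 um = 1.0100e-05 cm
Step 2: Rs = rho / t = 0.0593 / 1.0100e-05
Step 3: Rs = 5871.3 ohm/sq

5871.3


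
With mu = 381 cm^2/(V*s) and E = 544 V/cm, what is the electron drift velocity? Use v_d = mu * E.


Step 1: v_d = mu * E
Step 2: v_d = 381 * 544 = 207264
Step 3: v_d = 2.07e+05 cm/s

2.07e+05


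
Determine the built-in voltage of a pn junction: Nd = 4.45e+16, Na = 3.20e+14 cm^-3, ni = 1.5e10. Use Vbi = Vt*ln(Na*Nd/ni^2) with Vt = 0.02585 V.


Step 1: Compute Na*Nd/ni^2 = 3.20e+14 * 4.45e+16 / (1.5e10)^2 = 6.3289e+10
Step 2: ln(6.3289e+10) = 24.8710
Step 3: Vbi = 0.02585 * 24.8710 = 0.643 V

0.643


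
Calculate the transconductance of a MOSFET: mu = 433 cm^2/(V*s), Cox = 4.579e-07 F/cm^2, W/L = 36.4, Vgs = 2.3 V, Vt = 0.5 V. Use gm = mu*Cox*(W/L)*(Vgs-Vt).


Step 1: Vov = Vgs - Vt = 2.3 - 0.5 = 1.8 V
Step 2: gm = mu * Cox * (W/L) * Vov
Step 3: gm = 433 * 4.579e-07 * 36.4 * 1.8 = 1.30e-02 S

1.30e-02


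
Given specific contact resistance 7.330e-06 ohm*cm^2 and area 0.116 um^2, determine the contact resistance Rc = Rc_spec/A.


Step 1: Convert area to cm^2: 0.116 um^2 = 1.1600e-09 cm^2
Step 2: Rc = Rc_spec / A = 7.330e-06 / 1.1600e-09
Step 3: Rc = 6.32e+03 ohms

6.32e+03


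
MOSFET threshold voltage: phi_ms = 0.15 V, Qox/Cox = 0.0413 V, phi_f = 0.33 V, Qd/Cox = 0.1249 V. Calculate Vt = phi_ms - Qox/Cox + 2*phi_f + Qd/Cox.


Step 1: Vt = phi_ms - Qox/Cox + 2*phi_f + Qd/Cox
Step 2: Vt = 0.15 - 0.0413 + 2*0.33 + 0.1249
Step 3: Vt = 0.15 - 0.0413 + 0.66 + 0.1249
Step 4: Vt = 0.8936 V

0.8936


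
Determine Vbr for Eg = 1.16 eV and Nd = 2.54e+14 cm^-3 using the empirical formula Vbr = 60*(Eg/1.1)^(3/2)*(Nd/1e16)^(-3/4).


Step 1: Eg/1.1 = 1.16/1.1 = 1.054545
Step 2: (Eg/1.1)^1.5 = 1.054545^1.5 = 1.082923
Step 3: (Nd/1e16)^(-0.75) = (0.0254)^(-0.75) = 15.717183
Step 4: Vbr = 60 * 1.082923 * 15.717183 = 1021.2 V

1021.2


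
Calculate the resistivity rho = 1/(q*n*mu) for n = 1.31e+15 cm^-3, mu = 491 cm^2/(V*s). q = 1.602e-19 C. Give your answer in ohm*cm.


Step 1: sigma = q * n * mu = 1.602e-19 * 1.31e+15 * 491 = 1.03042e-01 S/cm
Step 2: rho = 1 / sigma = 1 / 1.03042e-01 = 9.705 ohm*cm

9.705


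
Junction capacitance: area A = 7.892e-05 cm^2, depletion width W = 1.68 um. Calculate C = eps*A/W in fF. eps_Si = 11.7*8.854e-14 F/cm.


Step 1: eps_Si = 11.7 * 8.854e-14 = 1.035918e-12 F/cm
Step 2: W in cm = 1.68 * 1e-4 = 1.68e-04 cm
Step 3: C = 1.035918e-12 * 7.892e-05 / 1.68e-04 = 4.866348e-13 F
Step 4: C = 486.63 fF

486.63


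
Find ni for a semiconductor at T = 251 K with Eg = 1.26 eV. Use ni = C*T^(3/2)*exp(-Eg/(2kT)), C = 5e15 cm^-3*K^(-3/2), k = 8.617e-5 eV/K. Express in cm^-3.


Step 1: Compute kT = 8.617e-5 * 251 = 0.02162867 eV
Step 2: Exponent = -Eg/(2kT) = -1.26/(2*0.02162867) = -29.12800
Step 3: T^(3/2) = 251^1.5 = 3976.59
Step 4: ni = 5e15 * 3976.59 * exp(-29.12800) = 4.45e+06 cm^-3

4.45e+06


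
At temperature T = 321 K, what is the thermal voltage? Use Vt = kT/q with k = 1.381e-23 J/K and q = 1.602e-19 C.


Step 1: kT = 1.381e-23 * 321 = 4.43301e-21 J
Step 2: Vt = kT/q = 4.43301e-21 / 1.602e-19
Step 3: Vt = 0.02767 V

0.02767


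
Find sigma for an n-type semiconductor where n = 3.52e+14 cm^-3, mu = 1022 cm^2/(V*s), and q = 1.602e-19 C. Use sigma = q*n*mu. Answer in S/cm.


Step 1: sigma = q * n * mu
Step 2: sigma = 1.602e-19 * 3.52e+14 * 1022
Step 3: sigma = 5.763e-02 S/cm

5.763e-02


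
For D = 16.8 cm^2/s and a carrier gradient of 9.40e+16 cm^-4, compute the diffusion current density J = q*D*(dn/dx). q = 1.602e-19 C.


Step 1: J = q * D * (dn/dx)
Step 2: J = 1.602e-19 * 16.8 * 9.40e+16
Step 3: J = 2.53e-01 A/cm^2

2.53e-01


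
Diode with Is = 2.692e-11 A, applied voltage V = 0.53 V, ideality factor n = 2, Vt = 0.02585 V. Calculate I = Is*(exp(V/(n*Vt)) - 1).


Step 1: V/(n*Vt) = 0.53/(2*0.02585) = 10.2515
Step 2: exp(10.2515) = 2.8325e+04
Step 3: I = 2.692e-11 * (2.8325e+04 - 1) = 7.62e-07 A

7.62e-07


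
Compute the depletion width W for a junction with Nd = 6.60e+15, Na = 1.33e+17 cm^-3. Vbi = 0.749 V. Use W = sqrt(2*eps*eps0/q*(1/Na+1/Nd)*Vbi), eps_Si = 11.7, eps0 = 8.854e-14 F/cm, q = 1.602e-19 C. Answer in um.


Step 1: 1/Na + 1/Nd = 1/1.33e+17 + 1/6.60e+15 = 1.59034e-16
Step 2: 2*eps*eps0/q = 2*11.7*8.854e-14/1.602e-19 = 1.293281e+07
Step 3: W^2 = 1.293281e+07 * 1.59034e-16 * 0.749 = 1.54051e-09
Step 4: W = sqrt(1.54051e-09) = 3.925e-05 cm = 0.3925 um

0.3925


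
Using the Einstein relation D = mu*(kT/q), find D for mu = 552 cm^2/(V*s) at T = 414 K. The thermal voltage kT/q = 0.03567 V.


Step 1: D = mu * (kT/q)
Step 2: D = 552 * 0.03567
Step 3: D = 19.69 cm^2/s

19.69


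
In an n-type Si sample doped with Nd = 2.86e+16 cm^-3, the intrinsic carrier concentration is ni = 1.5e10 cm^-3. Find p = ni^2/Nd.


Step 1: Since Nd >> ni, n ≈ Nd = 2.86e+16 cm^-3
Step 2: p = ni^2 / n = (1.5e10)^2 / 2.86e+16
Step 3: p = 2.25e20 / 2.86e+16 = 7.87e+03 cm^-3

7.87e+03


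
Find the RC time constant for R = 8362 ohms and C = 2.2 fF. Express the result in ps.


Step 1: tau = R * C
Step 2: tau = 8362 * 2.2 fF = 8362 * 2.2e-15 F
Step 3: tau = 1.83964e-11 s = 18.3964 ps

18.3964
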